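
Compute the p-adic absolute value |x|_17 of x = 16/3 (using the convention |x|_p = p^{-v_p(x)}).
|16/3|_17 = 1

Step 1 — compute v_17(x) by factoring powers of 17 out of the numerator and denominator: v_17(16/3) = 0. Step 2 — apply |x|_p = p^{-v_p(x)} = 17^{0} = 1.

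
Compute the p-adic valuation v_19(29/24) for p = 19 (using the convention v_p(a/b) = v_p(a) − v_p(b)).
v_19(29/24) = 0

Factor powers of 19 from the numerator and denominator of the reduced fraction: 29 = 19^0 · 29 and 24 = 19^0 · 24. Apply v_p(a/b) = v_p(a) − v_p(b): v_19(29/24) = 0 − 0 = 0.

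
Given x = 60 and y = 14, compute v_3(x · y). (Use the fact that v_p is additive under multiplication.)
v_3(840) = 1

v_p(x) = 1 (factor: 60 = 3^1 · 20); v_p(y) = 0 (factor: 14 = 3^0 · 14). Additivity: v_p(xy) = v_p(x) + v_p(y) = 1 + 0 = 1. (Direct check: xy = 840 = 3^1 · (280).)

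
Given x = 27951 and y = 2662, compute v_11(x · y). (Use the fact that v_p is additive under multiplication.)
v_11(74405562) = 6

v_p(x) = 3 (factor: 27951 = 11^3 · 21); v_p(y) = 3 (factor: 2662 = 11^3 · 2). Additivity: v_p(xy) = v_p(x) + v_p(y) = 3 + 3 = 6. (Direct check: xy = 74405562 = 11^6 · (42).)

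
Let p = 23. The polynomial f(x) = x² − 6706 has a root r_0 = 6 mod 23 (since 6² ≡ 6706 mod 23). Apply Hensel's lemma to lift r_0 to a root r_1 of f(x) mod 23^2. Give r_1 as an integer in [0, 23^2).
r_1 = 121 (mod 529)

Hensel's recurrence: r_{i+1} = r_i − f(r_i)·(f′(r_i))^{-1} mod 23^{i+2}, with f′(x) = 2x. Iterate:
  r_0 = 6 (mod 23)
  r_1 = 121 (mod 529)
Final: r_1 = 121, and one checks f(r_1) ≡ 0 mod 23^2.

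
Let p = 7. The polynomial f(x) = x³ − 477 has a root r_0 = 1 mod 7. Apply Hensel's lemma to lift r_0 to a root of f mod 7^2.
r_1 = 29 (mod 49)

Hensel: r_{i+1} = r_i − f(r_i)/f′(r_i) mod 7^{i+2}, where f′(x) = 3x². Iterate:
  r_0 = 1 (mod 7)
  r_1 = 29 (mod 49)
Final: r = 29 with f(r) ≡ 0 mod 7^2.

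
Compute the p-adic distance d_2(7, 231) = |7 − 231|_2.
d_2(7, 231) = 1/32

Step 1 — x − y = 7 − 231 = -224. Step 2 — v_2(-224) = 5 (factor: -224 = −(2^5 · 7); the sign does not affect v_p). Step 3 — |x − y|_2 = 2^{-5} = 1/32.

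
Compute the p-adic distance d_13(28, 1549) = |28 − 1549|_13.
d_13(28, 1549) = 1/169

Step 1 — x − y = 28 − 1549 = -1521. Step 2 — v_13(-1521) = 2 (factor: -1521 = −(13^2 · 9); the sign does not affect v_p). Step 3 — |x − y|_13 = 13^{-2} = 1/169.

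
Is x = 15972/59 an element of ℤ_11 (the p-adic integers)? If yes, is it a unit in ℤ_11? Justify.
x ∈ ℤ_11 but not a unit; v_11(x) = 3 > 0

ℤ_11 = {x ∈ ℚ_11 : v_11(x) ≥ 0} and ℤ_11^× = {x ∈ ℤ_11 : v_11(x) = 0}. Here v_11(15972/59) = v_11(num) − v_11(den) = 3; compare against these criteria.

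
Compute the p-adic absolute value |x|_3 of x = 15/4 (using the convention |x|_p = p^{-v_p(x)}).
|15/4|_3 = 1/3

Step 1 — compute v_3(x) by factoring powers of 3 out of the numerator and denominator: v_3(15/4) = 1. Step 2 — apply |x|_p = p^{-v_p(x)} = 3^{-1} = 1/3.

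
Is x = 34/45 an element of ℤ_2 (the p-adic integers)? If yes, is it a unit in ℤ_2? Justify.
x ∈ ℤ_2 but not a unit; v_2(x) = 1 > 0

ℤ_2 = {x ∈ ℚ_2 : v_2(x) ≥ 0} and ℤ_2^× = {x ∈ ℤ_2 : v_2(x) = 0}. Here v_2(34/45) = v_2(num) − v_2(den) = 1; compare against these criteria.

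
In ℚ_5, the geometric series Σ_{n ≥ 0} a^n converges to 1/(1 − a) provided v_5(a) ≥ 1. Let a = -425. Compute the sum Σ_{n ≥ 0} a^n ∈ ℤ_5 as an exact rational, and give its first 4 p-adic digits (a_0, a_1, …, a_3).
Σ a^n = 1/(1 − a) = 1/426;  first 4 digits = (1, 0, 3, 1)

v_5(a) = 2 ≥ 1, so the series converges in ℤ_5 to 1/(1 − a) = 1/(1 − (-425)) = 1/426. Expand this rational in ℤ_5: compute digits iteratively via d_i = x_i mod 5, x_{i+1} = (x_i − d_i)/5. The first 4 digits are (1, 0, 3, 1).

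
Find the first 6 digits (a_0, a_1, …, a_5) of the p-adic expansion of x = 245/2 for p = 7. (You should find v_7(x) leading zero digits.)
(a_0, …, a_5) = (0, 0, 6, 3, 3, 3)

v_7(245/2) = 2, so a_0 = ... = a_1 = 0. Factor out: x = 7^2 · u with u = 5/2 a unit in ℤ_7. Expand u iteratively via a_{v+i} = u_i mod 7, u_{i+1} = (u_i − a_{v+i})/7:
  u_0 = 5/2;  a_2 = 6;  u_1 = (u_0 − 6)/7 = -1/2
  u_1 = -1/2;  a_3 = 3;  u_2 = (u_1 − 3)/7 = -1/2
  u_2 = -1/2;  a_4 = 3;  u_3 = (u_2 − 3)/7 = -1/2
  u_3 = -1/2;  a_5 = 3;  u_4 = (u_3 − 3)/7 = -1/2
Digits: (0, 0, 6, 3, 3, 3).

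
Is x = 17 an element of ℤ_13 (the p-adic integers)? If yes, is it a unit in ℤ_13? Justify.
x ∈ ℤ_13^× (unit); v_13(x) = 0

ℤ_13 = {x ∈ ℚ_13 : v_13(x) ≥ 0} and ℤ_13^× = {x ∈ ℤ_13 : v_13(x) = 0}. Here v_13(17) = v_13(num) − v_13(den) = 0; compare against these criteria.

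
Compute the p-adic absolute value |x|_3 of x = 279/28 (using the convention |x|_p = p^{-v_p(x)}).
|279/28|_3 = 1/9

Step 1 — compute v_3(x) by factoring powers of 3 out of the numerator and denominator: v_3(279/28) = 2. Step 2 — apply |x|_p = p^{-v_p(x)} = 3^{-2} = 1/9.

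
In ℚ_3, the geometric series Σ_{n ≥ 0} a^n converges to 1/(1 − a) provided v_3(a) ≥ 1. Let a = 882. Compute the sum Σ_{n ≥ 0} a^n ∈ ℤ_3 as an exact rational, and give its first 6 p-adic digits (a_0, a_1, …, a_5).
Σ a^n = 1/(1 − a) = -1/881;  first 6 digits = (1, 0, 2, 2, 2, 0)

v_3(a) = 2 ≥ 1, so the series converges in ℤ_3 to 1/(1 − a) = 1/(1 − 882) = -1/881. Expand this rational in ℤ_3: compute digits iteratively via d_i = x_i mod 3, x_{i+1} = (x_i − d_i)/3. The first 6 digits are (1, 0, 2, 2, 2, 0).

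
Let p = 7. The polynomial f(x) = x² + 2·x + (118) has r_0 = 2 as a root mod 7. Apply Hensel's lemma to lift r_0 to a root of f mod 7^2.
r_1 = 30 (mod 49)

Hensel: r_{i+1} = r_i − f(r_i)·(f′(r_i))^{-1} mod 7^{i+2}, f′(x) = 2x + 2. Iterate:
  r_0 = 2 (mod 7)
  r_1 = 30 (mod 49)
Final: r = 30 satisfies f(r) ≡ 0 mod 7^2.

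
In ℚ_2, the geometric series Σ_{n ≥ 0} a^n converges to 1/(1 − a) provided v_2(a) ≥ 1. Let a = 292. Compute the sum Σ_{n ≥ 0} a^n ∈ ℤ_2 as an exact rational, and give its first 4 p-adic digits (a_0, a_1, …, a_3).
Σ a^n = 1/(1 − a) = -1/291;  first 4 digits = (1, 0, 1, 0)

v_2(a) = 2 ≥ 1, so the series converges in ℤ_2 to 1/(1 − a) = 1/(1 − 292) = -1/291. Expand this rational in ℤ_2: compute digits iteratively via d_i = x_i mod 2, x_{i+1} = (x_i − d_i)/2. The first 4 digits are (1, 0, 1, 0).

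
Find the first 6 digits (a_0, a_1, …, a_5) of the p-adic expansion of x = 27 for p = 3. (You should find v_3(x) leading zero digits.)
(a_0, …, a_5) = (0, 0, 0, 1, 0, 0)

v_3(27) = 3, so a_0 = ... = a_2 = 0. Factor out: x = 3^3 · u with u = 1 a unit in ℤ_3. Expand u iteratively via a_{v+i} = u_i mod 3, u_{i+1} = (u_i − a_{v+i})/3:
  u_0 = 1;  a_3 = 1;  u_1 = (u_0 − 1)/3 = 0
  u_1 = 0;  a_4 = 0;  u_2 = (u_1 − 0)/3 = 0
  u_2 = 0;  a_5 = 0;  u_3 = (u_2 − 0)/3 = 0
Digits: (0, 0, 0, 1, 0, 0).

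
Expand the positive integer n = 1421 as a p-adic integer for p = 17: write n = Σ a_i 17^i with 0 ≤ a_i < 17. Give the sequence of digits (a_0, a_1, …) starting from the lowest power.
(a_0, a_1, …) = (10, 15, 4)

Repeated division by 17 gives the digits low-to-high: 1421 = 10 + 15·17^1 + 4·17^2. Digit sequence: (10, 15, 4).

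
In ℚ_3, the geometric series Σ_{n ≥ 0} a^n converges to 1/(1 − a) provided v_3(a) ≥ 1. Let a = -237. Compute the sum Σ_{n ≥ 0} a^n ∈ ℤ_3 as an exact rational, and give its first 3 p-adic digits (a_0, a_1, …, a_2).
Σ a^n = 1/(1 − a) = 1/238;  first 3 digits = (1, 2, 1)

v_3(a) = 1 ≥ 1, so the series converges in ℤ_3 to 1/(1 − a) = 1/(1 − (-237)) = 1/238. Expand this rational in ℤ_3: compute digits iteratively via d_i = x_i mod 3, x_{i+1} = (x_i − d_i)/3. The first 3 digits are (1, 2, 1).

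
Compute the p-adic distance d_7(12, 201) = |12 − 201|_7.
d_7(12, 201) = 1/7

Step 1 — x − y = 12 − 201 = -189. Step 2 — v_7(-189) = 1 (factor: -189 = −(7^1 · 27); the sign does not affect v_p). Step 3 — |x − y|_7 = 7^{-1} = 1/7.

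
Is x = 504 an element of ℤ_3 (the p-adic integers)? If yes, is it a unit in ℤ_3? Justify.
x ∈ ℤ_3 but not a unit; v_3(x) = 2 > 0

ℤ_3 = {x ∈ ℚ_3 : v_3(x) ≥ 0} and ℤ_3^× = {x ∈ ℤ_3 : v_3(x) = 0}. Here v_3(504) = v_3(num) − v_3(den) = 2; compare against these criteria.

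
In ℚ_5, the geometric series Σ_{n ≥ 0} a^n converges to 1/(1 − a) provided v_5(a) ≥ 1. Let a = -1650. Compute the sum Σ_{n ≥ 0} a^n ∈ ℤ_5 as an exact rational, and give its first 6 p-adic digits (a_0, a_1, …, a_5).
Σ a^n = 1/(1 − a) = 1/1651;  first 6 digits = (1, 0, 4, 1, 3, 0)

v_5(a) = 2 ≥ 1, so the series converges in ℤ_5 to 1/(1 − a) = 1/(1 − (-1650)) = 1/1651. Expand this rational in ℤ_5: compute digits iteratively via d_i = x_i mod 5, x_{i+1} = (x_i − d_i)/5. The first 6 digits are (1, 0, 4, 1, 3, 0).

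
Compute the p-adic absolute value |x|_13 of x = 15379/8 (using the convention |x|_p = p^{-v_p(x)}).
|15379/8|_13 = 1/2197

Step 1 — compute v_13(x) by factoring powers of 13 out of the numerator and denominator: v_13(15379/8) = 3. Step 2 — apply |x|_p = p^{-v_p(x)} = 13^{-3} = 1/2197.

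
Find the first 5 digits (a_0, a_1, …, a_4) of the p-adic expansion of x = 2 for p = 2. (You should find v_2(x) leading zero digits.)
(a_0, …, a_4) = (0, 1, 0, 0, 0)

v_2(2) = 1, so a_0 = ... = a_0 = 0. Factor out: x = 2^1 · u with u = 1 a unit in ℤ_2. Expand u iteratively via a_{v+i} = u_i mod 2, u_{i+1} = (u_i − a_{v+i})/2:
  u_0 = 1;  a_1 = 1;  u_1 = (u_0 − 1)/2 = 0
  u_1 = 0;  a_2 = 0;  u_2 = (u_1 − 0)/2 = 0
  u_2 = 0;  a_3 = 0;  u_3 = (u_2 − 0)/2 = 0
  u_3 = 0;  a_4 = 0;  u_4 = (u_3 − 0)/2 = 0
Digits: (0, 1, 0, 0, 0).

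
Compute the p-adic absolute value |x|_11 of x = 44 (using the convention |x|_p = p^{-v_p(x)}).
|44|_11 = 1/11

Step 1 — compute v_11(x) by factoring powers of 11 out of the numerator and denominator: v_11(44) = 1. Step 2 — apply |x|_p = p^{-v_p(x)} = 11^{-1} = 1/11.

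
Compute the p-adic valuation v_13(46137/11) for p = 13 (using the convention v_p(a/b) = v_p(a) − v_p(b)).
v_13(46137/11) = 3

Factor powers of 13 from the numerator and denominator of the reduced fraction: 46137 = 13^3 · 21 and 11 = 13^0 · 11. Apply v_p(a/b) = v_p(a) − v_p(b): v_13(46137/11) = 3 − 0 = 3.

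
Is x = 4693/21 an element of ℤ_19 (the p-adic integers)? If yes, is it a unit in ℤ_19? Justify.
x ∈ ℤ_19 but not a unit; v_19(x) = 2 > 0

ℤ_19 = {x ∈ ℚ_19 : v_19(x) ≥ 0} and ℤ_19^× = {x ∈ ℤ_19 : v_19(x) = 0}. Here v_19(4693/21) = v_19(num) − v_19(den) = 2; compare against these criteria.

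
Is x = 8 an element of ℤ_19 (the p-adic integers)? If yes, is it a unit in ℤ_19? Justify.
x ∈ ℤ_19^× (unit); v_19(x) = 0

ℤ_19 = {x ∈ ℚ_19 : v_19(x) ≥ 0} and ℤ_19^× = {x ∈ ℤ_19 : v_19(x) = 0}. Here v_19(8) = v_19(num) − v_19(den) = 0; compare against these criteria.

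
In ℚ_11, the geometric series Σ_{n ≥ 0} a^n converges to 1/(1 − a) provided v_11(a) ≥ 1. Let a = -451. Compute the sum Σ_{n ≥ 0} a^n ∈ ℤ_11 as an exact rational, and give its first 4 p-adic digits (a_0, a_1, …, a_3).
Σ a^n = 1/(1 − a) = 1/452;  first 4 digits = (1, 3, 5, 3)

v_11(a) = 1 ≥ 1, so the series converges in ℤ_11 to 1/(1 − a) = 1/(1 − (-451)) = 1/452. Expand this rational in ℤ_11: compute digits iteratively via d_i = x_i mod 11, x_{i+1} = (x_i − d_i)/11. The first 4 digits are (1, 3, 5, 3).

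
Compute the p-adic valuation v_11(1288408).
v_11(1288408) = 5

v_11(n) is the largest exponent k such that 11^k divides n. Factor out: 1288408 = 11^5 · 8. (Sign doesn't affect v_p.) So v_11(1288408) = 5.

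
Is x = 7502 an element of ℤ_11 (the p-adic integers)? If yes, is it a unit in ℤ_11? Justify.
x ∈ ℤ_11 but not a unit; v_11(x) = 2 > 0

ℤ_11 = {x ∈ ℚ_11 : v_11(x) ≥ 0} and ℤ_11^× = {x ∈ ℤ_11 : v_11(x) = 0}. Here v_11(7502) = v_11(num) − v_11(den) = 2; compare against these criteria.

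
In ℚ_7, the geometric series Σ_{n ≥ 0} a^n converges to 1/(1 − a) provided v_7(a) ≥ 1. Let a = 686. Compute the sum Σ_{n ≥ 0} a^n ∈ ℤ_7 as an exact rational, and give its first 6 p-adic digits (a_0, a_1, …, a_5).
Σ a^n = 1/(1 − a) = -1/685;  first 6 digits = (1, 0, 0, 2, 0, 0)

v_7(a) = 3 ≥ 1, so the series converges in ℤ_7 to 1/(1 − a) = 1/(1 − 686) = -1/685. Expand this rational in ℤ_7: compute digits iteratively via d_i = x_i mod 7, x_{i+1} = (x_i − d_i)/7. The first 6 digits are (1, 0, 0, 2, 0, 0).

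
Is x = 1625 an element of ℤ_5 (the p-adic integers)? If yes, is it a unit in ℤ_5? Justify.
x ∈ ℤ_5 but not a unit; v_5(x) = 3 > 0

ℤ_5 = {x ∈ ℚ_5 : v_5(x) ≥ 0} and ℤ_5^× = {x ∈ ℤ_5 : v_5(x) = 0}. Here v_5(1625) = v_5(num) − v_5(den) = 3; compare against these criteria.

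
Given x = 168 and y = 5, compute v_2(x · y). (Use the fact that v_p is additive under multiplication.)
v_2(840) = 3

v_p(x) = 3 (factor: 168 = 2^3 · 21); v_p(y) = 0 (factor: 5 = 2^0 · 5). Additivity: v_p(xy) = v_p(x) + v_p(y) = 3 + 0 = 3. (Direct check: xy = 840 = 2^3 · (105).)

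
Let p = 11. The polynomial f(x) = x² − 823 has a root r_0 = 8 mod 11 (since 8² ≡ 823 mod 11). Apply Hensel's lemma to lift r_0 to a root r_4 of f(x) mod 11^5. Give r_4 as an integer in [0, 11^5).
r_4 = 46285 (mod 161051)

Hensel's recurrence: r_{i+1} = r_i − f(r_i)·(f′(r_i))^{-1} mod 11^{i+2}, with f′(x) = 2x. Iterate:
  r_0 = 8 (mod 11)
  r_1 = 63 (mod 121)
  r_2 = 1031 (mod 1331)
  r_3 = 2362 (mod 14641)
  r_4 = 46285 (mod 161051)
Final: r_4 = 46285, and one checks f(r_4) ≡ 0 mod 11^5.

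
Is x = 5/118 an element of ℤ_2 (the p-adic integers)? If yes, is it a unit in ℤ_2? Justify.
x ∉ ℤ_2 (v_2(x) = -1 < 0)

ℤ_2 = {x ∈ ℚ_2 : v_2(x) ≥ 0} and ℤ_2^× = {x ∈ ℤ_2 : v_2(x) = 0}. Here v_2(5/118) = v_2(num) − v_2(den) = -1; compare against these criteria.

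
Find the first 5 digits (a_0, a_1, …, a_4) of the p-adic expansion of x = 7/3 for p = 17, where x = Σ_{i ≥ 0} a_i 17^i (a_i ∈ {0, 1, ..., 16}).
(a_0, …, a_4) = (8, 11, 5, 11, 5)

v_17(7/3) = 0 (numerator and denominator both coprime to 17), so x ∈ ℤ_17^×. Compute digits iteratively via a_i = x_i mod 17, x_{i+1} = (x_i − a_i)/17, with x_0 = x:
  x_0 = 7/3;  a_0 = 8;  x_1 = (x_0 − 8)/17 = -1/3
  x_1 = -1/3;  a_1 = 11;  x_2 = (x_1 − 11)/17 = -2/3
  x_2 = -2/3;  a_2 = 5;  x_3 = (x_2 − 5)/17 = -1/3
  x_3 = -1/3;  a_3 = 11;  x_4 = (x_3 − 11)/17 = -2/3
  x_4 = -2/3;  a_4 = 5;  x_5 = (x_4 − 5)/17 = -1/3
Digits: (8, 11, 5, 11, 5).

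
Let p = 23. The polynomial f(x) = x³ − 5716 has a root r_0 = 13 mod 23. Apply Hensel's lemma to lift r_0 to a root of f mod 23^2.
r_1 = 358 (mod 529)

Hensel: r_{i+1} = r_i − f(r_i)/f′(r_i) mod 23^{i+2}, where f′(x) = 3x². Iterate:
  r_0 = 13 (mod 23)
  r_1 = 358 (mod 529)
Final: r = 358 with f(r) ≡ 0 mod 23^2.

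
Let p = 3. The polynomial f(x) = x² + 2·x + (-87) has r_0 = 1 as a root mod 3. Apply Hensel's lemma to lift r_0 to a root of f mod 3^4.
r_3 = 67 (mod 81)

Hensel: r_{i+1} = r_i − f(r_i)·(f′(r_i))^{-1} mod 3^{i+2}, f′(x) = 2x + 2. Iterate:
  r_0 = 1 (mod 3)
  r_1 = 4 (mod 9)
  r_2 = 13 (mod 27)
  r_3 = 67 (mod 81)
Final: r = 67 satisfies f(r) ≡ 0 mod 3^4.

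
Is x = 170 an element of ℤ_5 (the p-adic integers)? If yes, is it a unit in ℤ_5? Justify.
x ∈ ℤ_5 but not a unit; v_5(x) = 1 > 0

ℤ_5 = {x ∈ ℚ_5 : v_5(x) ≥ 0} and ℤ_5^× = {x ∈ ℤ_5 : v_5(x) = 0}. Here v_5(170) = v_5(num) − v_5(den) = 1; compare against these criteria.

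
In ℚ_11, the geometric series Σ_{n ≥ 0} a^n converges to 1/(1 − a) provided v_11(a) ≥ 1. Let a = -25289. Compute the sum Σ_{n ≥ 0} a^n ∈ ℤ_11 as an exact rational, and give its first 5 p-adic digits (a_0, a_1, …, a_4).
Σ a^n = 1/(1 − a) = 1/25290;  first 5 digits = (1, 0, 0, 3, 9)

v_11(a) = 3 ≥ 1, so the series converges in ℤ_11 to 1/(1 − a) = 1/(1 − (-25289)) = 1/25290. Expand this rational in ℤ_11: compute digits iteratively via d_i = x_i mod 11, x_{i+1} = (x_i − d_i)/11. The first 5 digits are (1, 0, 0, 3, 9).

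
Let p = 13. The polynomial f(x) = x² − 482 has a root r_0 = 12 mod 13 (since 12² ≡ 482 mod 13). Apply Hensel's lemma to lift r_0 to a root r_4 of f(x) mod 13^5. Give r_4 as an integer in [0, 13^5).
r_4 = 169012 (mod 371293)

Hensel's recurrence: r_{i+1} = r_i − f(r_i)·(f′(r_i))^{-1} mod 13^{i+2}, with f′(x) = 2x. Iterate:
  r_0 = 12 (mod 13)
  r_1 = 12 (mod 169)
  r_2 = 2040 (mod 2197)
  r_3 = 26207 (mod 28561)
  r_4 = 169012 (mod 371293)
Final: r_4 = 169012, and one checks f(r_4) ≡ 0 mod 13^5.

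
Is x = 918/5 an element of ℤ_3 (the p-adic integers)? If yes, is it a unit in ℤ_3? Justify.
x ∈ ℤ_3 but not a unit; v_3(x) = 3 > 0

ℤ_3 = {x ∈ ℚ_3 : v_3(x) ≥ 0} and ℤ_3^× = {x ∈ ℤ_3 : v_3(x) = 0}. Here v_3(918/5) = v_3(num) − v_3(den) = 3; compare against these criteria.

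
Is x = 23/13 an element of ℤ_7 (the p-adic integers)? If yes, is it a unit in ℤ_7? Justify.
x ∈ ℤ_7^× (unit); v_7(x) = 0

ℤ_7 = {x ∈ ℚ_7 : v_7(x) ≥ 0} and ℤ_7^× = {x ∈ ℤ_7 : v_7(x) = 0}. Here v_7(23/13) = v_7(num) − v_7(den) = 0; compare against these criteria.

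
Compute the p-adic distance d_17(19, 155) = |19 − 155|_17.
d_17(19, 155) = 1/17

Step 1 — x − y = 19 − 155 = -136. Step 2 — v_17(-136) = 1 (factor: -136 = −(17^1 · 8); the sign does not affect v_p). Step 3 — |x − y|_17 = 17^{-1} = 1/17.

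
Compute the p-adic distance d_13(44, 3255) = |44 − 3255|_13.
d_13(44, 3255) = 1/169

Step 1 — x − y = 44 − 3255 = -3211. Step 2 — v_13(-3211) = 2 (factor: -3211 = −(13^2 · 19); the sign does not affect v_p). Step 3 — |x − y|_13 = 13^{-2} = 1/169.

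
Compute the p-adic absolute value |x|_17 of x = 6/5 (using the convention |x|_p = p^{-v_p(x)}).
|6/5|_17 = 1

Step 1 — compute v_17(x) by factoring powers of 17 out of the numerator and denominator: v_17(6/5) = 0. Step 2 — apply |x|_p = p^{-v_p(x)} = 17^{0} = 1.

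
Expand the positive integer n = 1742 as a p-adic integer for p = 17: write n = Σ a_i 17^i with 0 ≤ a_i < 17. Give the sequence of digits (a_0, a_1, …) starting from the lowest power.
(a_0, a_1, …) = (8, 0, 6)

Repeated division by 17 gives the digits low-to-high: 1742 = 8 + 6·17^2. Digit sequence: (8, 0, 6).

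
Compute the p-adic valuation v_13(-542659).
v_13(-542659) = 4

v_13(n) is the largest exponent k such that 13^k divides n. Factor out: -542659 = -13^4 · 19. (Sign doesn't affect v_p.) So v_13(-542659) = 4.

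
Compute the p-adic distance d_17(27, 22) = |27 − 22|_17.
d_17(27, 22) = 1

Step 1 — x − y = 27 − 22 = 5. Step 2 — v_17(5) = 0 (factor: 5 = (17^0 · 5); the sign does not affect v_p). Step 3 — |x − y|_17 = 17^{0} = 1.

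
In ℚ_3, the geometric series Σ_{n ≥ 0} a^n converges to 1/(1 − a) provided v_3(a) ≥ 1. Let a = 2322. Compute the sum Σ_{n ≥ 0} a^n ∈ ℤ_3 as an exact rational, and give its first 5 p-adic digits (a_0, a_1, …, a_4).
Σ a^n = 1/(1 − a) = -1/2321;  first 5 digits = (1, 0, 0, 2, 1)

v_3(a) = 3 ≥ 1, so the series converges in ℤ_3 to 1/(1 − a) = 1/(1 − 2322) = -1/2321. Expand this rational in ℤ_3: compute digits iteratively via d_i = x_i mod 3, x_{i+1} = (x_i − d_i)/3. The first 5 digits are (1, 0, 0, 2, 1).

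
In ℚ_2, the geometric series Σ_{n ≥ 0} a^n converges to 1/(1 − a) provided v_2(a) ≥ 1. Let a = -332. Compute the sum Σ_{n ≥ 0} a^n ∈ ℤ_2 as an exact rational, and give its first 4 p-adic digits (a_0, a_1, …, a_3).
Σ a^n = 1/(1 − a) = 1/333;  first 4 digits = (1, 0, 1, 0)

v_2(a) = 2 ≥ 1, so the series converges in ℤ_2 to 1/(1 − a) = 1/(1 − (-332)) = 1/333. Expand this rational in ℤ_2: compute digits iteratively via d_i = x_i mod 2, x_{i+1} = (x_i − d_i)/2. The first 4 digits are (1, 0, 1, 0).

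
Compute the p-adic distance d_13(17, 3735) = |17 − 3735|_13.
d_13(17, 3735) = 1/169

Step 1 — x − y = 17 − 3735 = -3718. Step 2 — v_13(-3718) = 2 (factor: -3718 = −(13^2 · 22); the sign does not affect v_p). Step 3 — |x − y|_13 = 13^{-2} = 1/169.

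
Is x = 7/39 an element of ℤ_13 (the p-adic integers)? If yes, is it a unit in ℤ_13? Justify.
x ∉ ℤ_13 (v_13(x) = -1 < 0)

ℤ_13 = {x ∈ ℚ_13 : v_13(x) ≥ 0} and ℤ_13^× = {x ∈ ℤ_13 : v_13(x) = 0}. Here v_13(7/39) = v_13(num) − v_13(den) = -1; compare against these criteria.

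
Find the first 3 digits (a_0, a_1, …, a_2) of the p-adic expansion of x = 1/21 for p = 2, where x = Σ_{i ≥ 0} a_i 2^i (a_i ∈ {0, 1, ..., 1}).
(a_0, …, a_2) = (1, 0, 1)

v_2(1/21) = 0 (numerator and denominator both coprime to 2), so x ∈ ℤ_2^×. Compute digits iteratively via a_i = x_i mod 2, x_{i+1} = (x_i − a_i)/2, with x_0 = x:
  x_0 = 1/21;  a_0 = 1;  x_1 = (x_0 − 1)/2 = -10/21
  x_1 = -10/21;  a_1 = 0;  x_2 = (x_1 − 0)/2 = -5/21
  x_2 = -5/21;  a_2 = 1;  x_3 = (x_2 − 1)/2 = -13/21
Digits: (1, 0, 1).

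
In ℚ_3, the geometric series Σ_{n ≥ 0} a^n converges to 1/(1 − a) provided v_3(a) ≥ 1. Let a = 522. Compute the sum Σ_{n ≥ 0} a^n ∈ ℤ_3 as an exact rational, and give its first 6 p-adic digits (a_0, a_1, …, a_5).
Σ a^n = 1/(1 − a) = -1/521;  first 6 digits = (1, 0, 1, 1, 1, 1)

v_3(a) = 2 ≥ 1, so the series converges in ℤ_3 to 1/(1 − a) = 1/(1 − 522) = -1/521. Expand this rational in ℤ_3: compute digits iteratively via d_i = x_i mod 3, x_{i+1} = (x_i − d_i)/3. The first 6 digits are (1, 0, 1, 1, 1, 1).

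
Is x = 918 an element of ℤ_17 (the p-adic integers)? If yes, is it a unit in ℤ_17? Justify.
x ∈ ℤ_17 but not a unit; v_17(x) = 1 > 0

ℤ_17 = {x ∈ ℚ_17 : v_17(x) ≥ 0} and ℤ_17^× = {x ∈ ℤ_17 : v_17(x) = 0}. Here v_17(918) = v_17(num) − v_17(den) = 1; compare against these criteria.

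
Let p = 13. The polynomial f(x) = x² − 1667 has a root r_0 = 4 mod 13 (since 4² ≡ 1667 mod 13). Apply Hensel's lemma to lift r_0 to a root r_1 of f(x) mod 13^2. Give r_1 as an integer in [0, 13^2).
r_1 = 147 (mod 169)

Hensel's recurrence: r_{i+1} = r_i − f(r_i)·(f′(r_i))^{-1} mod 13^{i+2}, with f′(x) = 2x. Iterate:
  r_0 = 4 (mod 13)
  r_1 = 147 (mod 169)
Final: r_1 = 147, and one checks f(r_1) ≡ 0 mod 13^2.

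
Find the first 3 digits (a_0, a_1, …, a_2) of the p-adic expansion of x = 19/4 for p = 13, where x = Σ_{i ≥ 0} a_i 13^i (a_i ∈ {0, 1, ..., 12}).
(a_0, …, a_2) = (8, 3, 3)

v_13(19/4) = 0 (numerator and denominator both coprime to 13), so x ∈ ℤ_13^×. Compute digits iteratively via a_i = x_i mod 13, x_{i+1} = (x_i − a_i)/13, with x_0 = x:
  x_0 = 19/4;  a_0 = 8;  x_1 = (x_0 − 8)/13 = -1/4
  x_1 = -1/4;  a_1 = 3;  x_2 = (x_1 − 3)/13 = -1/4
  x_2 = -1/4;  a_2 = 3;  x_3 = (x_2 − 3)/13 = -1/4
Digits: (8, 3, 3).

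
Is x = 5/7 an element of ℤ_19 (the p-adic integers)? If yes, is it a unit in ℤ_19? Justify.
x ∈ ℤ_19^× (unit); v_19(x) = 0

ℤ_19 = {x ∈ ℚ_19 : v_19(x) ≥ 0} and ℤ_19^× = {x ∈ ℤ_19 : v_19(x) = 0}. Here v_19(5/7) = v_19(num) − v_19(den) = 0; compare against these criteria.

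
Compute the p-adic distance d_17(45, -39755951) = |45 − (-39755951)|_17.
d_17(45, -39755951) = 1/1419857

Step 1 — x − y = 45 − (-39755951) = 39755996. Step 2 — v_17(39755996) = 5 (factor: 39755996 = (17^5 · 28); the sign does not affect v_p). Step 3 — |x − y|_17 = 17^{-5} = 1/1419857.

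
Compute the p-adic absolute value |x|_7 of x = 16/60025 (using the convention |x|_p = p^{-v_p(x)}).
|16/60025|_7 = 2401

Step 1 — compute v_7(x) by factoring powers of 7 out of the numerator and denominator: v_7(16/60025) = -4. Step 2 — apply |x|_p = p^{-v_p(x)} = 7^{4} = 2401.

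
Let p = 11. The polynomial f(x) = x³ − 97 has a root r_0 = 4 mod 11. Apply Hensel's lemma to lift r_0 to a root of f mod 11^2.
r_1 = 103 (mod 121)

Hensel: r_{i+1} = r_i − f(r_i)/f′(r_i) mod 11^{i+2}, where f′(x) = 3x². Iterate:
  r_0 = 4 (mod 11)
  r_1 = 103 (mod 121)
Final: r = 103 with f(r) ≡ 0 mod 11^2.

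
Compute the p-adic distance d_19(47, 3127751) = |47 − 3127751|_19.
d_19(47, 3127751) = 1/130321

Step 1 — x − y = 47 − 3127751 = -3127704. Step 2 — v_19(-3127704) = 4 (factor: -3127704 = −(19^4 · 24); the sign does not affect v_p). Step 3 — |x − y|_19 = 19^{-4} = 1/130321.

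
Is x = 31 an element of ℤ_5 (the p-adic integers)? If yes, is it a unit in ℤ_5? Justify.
x ∈ ℤ_5^× (unit); v_5(x) = 0

ℤ_5 = {x ∈ ℚ_5 : v_5(x) ≥ 0} and ℤ_5^× = {x ∈ ℤ_5 : v_5(x) = 0}. Here v_5(31) = v_5(num) − v_5(den) = 0; compare against these criteria.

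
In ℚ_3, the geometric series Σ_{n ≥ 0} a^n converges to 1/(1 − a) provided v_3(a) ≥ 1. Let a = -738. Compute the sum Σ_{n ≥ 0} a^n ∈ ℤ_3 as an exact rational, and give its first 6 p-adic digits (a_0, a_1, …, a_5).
Σ a^n = 1/(1 − a) = 1/739;  first 6 digits = (1, 0, 2, 2, 0, 0)

v_3(a) = 2 ≥ 1, so the series converges in ℤ_3 to 1/(1 − a) = 1/(1 − (-738)) = 1/739. Expand this rational in ℤ_3: compute digits iteratively via d_i = x_i mod 3, x_{i+1} = (x_i − d_i)/3. The first 6 digits are (1, 0, 2, 2, 0, 0).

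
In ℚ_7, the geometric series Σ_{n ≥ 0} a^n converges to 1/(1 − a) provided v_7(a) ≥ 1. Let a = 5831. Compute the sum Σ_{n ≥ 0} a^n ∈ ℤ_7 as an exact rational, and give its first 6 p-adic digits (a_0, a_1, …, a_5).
Σ a^n = 1/(1 − a) = -1/5830;  first 6 digits = (1, 0, 0, 3, 2, 0)

v_7(a) = 3 ≥ 1, so the series converges in ℤ_7 to 1/(1 − a) = 1/(1 − 5831) = -1/5830. Expand this rational in ℤ_7: compute digits iteratively via d_i = x_i mod 7, x_{i+1} = (x_i − d_i)/7. The first 6 digits are (1, 0, 0, 3, 2, 0).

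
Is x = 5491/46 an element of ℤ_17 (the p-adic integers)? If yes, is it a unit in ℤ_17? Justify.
x ∈ ℤ_17 but not a unit; v_17(x) = 2 > 0

ℤ_17 = {x ∈ ℚ_17 : v_17(x) ≥ 0} and ℤ_17^× = {x ∈ ℤ_17 : v_17(x) = 0}. Here v_17(5491/46) = v_17(num) − v_17(den) = 2; compare against these criteria.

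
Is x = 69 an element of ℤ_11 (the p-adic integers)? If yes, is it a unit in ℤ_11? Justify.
x ∈ ℤ_11^× (unit); v_11(x) = 0

ℤ_11 = {x ∈ ℚ_11 : v_11(x) ≥ 0} and ℤ_11^× = {x ∈ ℤ_11 : v_11(x) = 0}. Here v_11(69) = v_11(num) − v_11(den) = 0; compare against these criteria.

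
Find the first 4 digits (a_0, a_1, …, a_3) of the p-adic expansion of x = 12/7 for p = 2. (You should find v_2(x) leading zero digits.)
(a_0, …, a_3) = (0, 0, 1, 0)

v_2(12/7) = 2, so a_0 = ... = a_1 = 0. Factor out: x = 2^2 · u with u = 3/7 a unit in ℤ_2. Expand u iteratively via a_{v+i} = u_i mod 2, u_{i+1} = (u_i − a_{v+i})/2:
  u_0 = 3/7;  a_2 = 1;  u_1 = (u_0 − 1)/2 = -2/7
  u_1 = -2/7;  a_3 = 0;  u_2 = (u_1 − 0)/2 = -1/7
Digits: (0, 0, 1, 0).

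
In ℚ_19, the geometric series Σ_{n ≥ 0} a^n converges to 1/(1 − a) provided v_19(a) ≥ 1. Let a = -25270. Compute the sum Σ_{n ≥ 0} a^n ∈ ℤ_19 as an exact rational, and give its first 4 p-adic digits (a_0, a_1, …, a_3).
Σ a^n = 1/(1 − a) = 1/25271;  first 4 digits = (1, 0, 6, 15)

v_19(a) = 2 ≥ 1, so the series converges in ℤ_19 to 1/(1 − a) = 1/(1 − (-25270)) = 1/25271. Expand this rational in ℤ_19: compute digits iteratively via d_i = x_i mod 19, x_{i+1} = (x_i − d_i)/19. The first 4 digits are (1, 0, 6, 15).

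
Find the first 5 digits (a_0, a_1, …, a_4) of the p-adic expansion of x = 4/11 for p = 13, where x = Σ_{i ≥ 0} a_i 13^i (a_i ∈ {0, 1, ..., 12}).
(a_0, …, a_4) = (11, 11, 5, 9, 4)

v_13(4/11) = 0 (numerator and denominator both coprime to 13), so x ∈ ℤ_13^×. Compute digits iteratively via a_i = x_i mod 13, x_{i+1} = (x_i − a_i)/13, with x_0 = x:
  x_0 = 4/11;  a_0 = 11;  x_1 = (x_0 − 11)/13 = -9/11
  x_1 = -9/11;  a_1 = 11;  x_2 = (x_1 − 11)/13 = -10/11
  x_2 = -10/11;  a_2 = 5;  x_3 = (x_2 − 5)/13 = -5/11
  x_3 = -5/11;  a_3 = 9;  x_4 = (x_3 − 9)/13 = -8/11
  x_4 = -8/11;  a_4 = 4;  x_5 = (x_4 − 4)/13 = -4/11
Digits: (11, 11, 5, 9, 4).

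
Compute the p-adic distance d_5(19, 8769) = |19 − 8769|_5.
d_5(19, 8769) = 1/625

Step 1 — x − y = 19 − 8769 = -8750. Step 2 — v_5(-8750) = 4 (factor: -8750 = −(5^4 · 14); the sign does not affect v_p). Step 3 — |x − y|_5 = 5^{-4} = 1/625.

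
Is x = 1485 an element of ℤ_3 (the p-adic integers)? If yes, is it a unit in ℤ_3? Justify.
x ∈ ℤ_3 but not a unit; v_3(x) = 3 > 0

ℤ_3 = {x ∈ ℚ_3 : v_3(x) ≥ 0} and ℤ_3^× = {x ∈ ℤ_3 : v_3(x) = 0}. Here v_3(1485) = v_3(num) − v_3(den) = 3; compare against these criteria.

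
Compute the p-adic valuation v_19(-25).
v_19(-25) = 0

v_19(n) is the largest exponent k such that 19^k divides n. Factor out: -25 = -19^0 · 25. (Sign doesn't affect v_p.) So v_19(-25) = 0.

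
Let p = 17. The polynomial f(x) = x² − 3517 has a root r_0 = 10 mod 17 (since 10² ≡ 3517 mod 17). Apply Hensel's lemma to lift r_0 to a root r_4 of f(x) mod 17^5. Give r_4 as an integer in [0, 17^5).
r_4 = 703708 (mod 1419857)

Hensel's recurrence: r_{i+1} = r_i − f(r_i)·(f′(r_i))^{-1} mod 17^{i+2}, with f′(x) = 2x. Iterate:
  r_0 = 10 (mod 17)
  r_1 = 282 (mod 289)
  r_2 = 1149 (mod 4913)
  r_3 = 35540 (mod 83521)
  r_4 = 703708 (mod 1419857)
Final: r_4 = 703708, and one checks f(r_4) ≡ 0 mod 17^5.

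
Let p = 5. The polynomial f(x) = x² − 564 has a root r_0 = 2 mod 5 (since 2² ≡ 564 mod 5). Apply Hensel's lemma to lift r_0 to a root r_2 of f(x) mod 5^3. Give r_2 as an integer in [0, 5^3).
r_2 = 117 (mod 125)

Hensel's recurrence: r_{i+1} = r_i − f(r_i)·(f′(r_i))^{-1} mod 5^{i+2}, with f′(x) = 2x. Iterate:
  r_0 = 2 (mod 5)
  r_1 = 17 (mod 25)
  r_2 = 117 (mod 125)
Final: r_2 = 117, and one checks f(r_2) ≡ 0 mod 5^3.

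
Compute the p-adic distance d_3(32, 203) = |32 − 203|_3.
d_3(32, 203) = 1/9

Step 1 — x − y = 32 − 203 = -171. Step 2 — v_3(-171) = 2 (factor: -171 = −(3^2 · 19); the sign does not affect v_p). Step 3 — |x − y|_3 = 3^{-2} = 1/9.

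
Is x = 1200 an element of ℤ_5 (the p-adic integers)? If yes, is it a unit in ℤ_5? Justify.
x ∈ ℤ_5 but not a unit; v_5(x) = 2 > 0

ℤ_5 = {x ∈ ℚ_5 : v_5(x) ≥ 0} and ℤ_5^× = {x ∈ ℤ_5 : v_5(x) = 0}. Here v_5(1200) = v_5(num) − v_5(den) = 2; compare against these criteria.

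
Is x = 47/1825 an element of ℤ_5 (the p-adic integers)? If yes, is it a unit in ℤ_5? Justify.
x ∉ ℤ_5 (v_5(x) = -2 < 0)

ℤ_5 = {x ∈ ℚ_5 : v_5(x) ≥ 0} and ℤ_5^× = {x ∈ ℤ_5 : v_5(x) = 0}. Here v_5(47/1825) = v_5(num) − v_5(den) = -2; compare against these criteria.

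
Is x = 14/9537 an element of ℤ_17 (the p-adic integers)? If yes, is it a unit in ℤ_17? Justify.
x ∉ ℤ_17 (v_17(x) = -2 < 0)

ℤ_17 = {x ∈ ℚ_17 : v_17(x) ≥ 0} and ℤ_17^× = {x ∈ ℤ_17 : v_17(x) = 0}. Here v_17(14/9537) = v_17(num) − v_17(den) = -2; compare against these criteria.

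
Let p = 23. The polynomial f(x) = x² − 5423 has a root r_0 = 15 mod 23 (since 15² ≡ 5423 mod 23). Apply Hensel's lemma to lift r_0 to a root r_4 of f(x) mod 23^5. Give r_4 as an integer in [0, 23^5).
r_4 = 124468 (mod 6436343)

Hensel's recurrence: r_{i+1} = r_i − f(r_i)·(f′(r_i))^{-1} mod 23^{i+2}, with f′(x) = 2x. Iterate:
  r_0 = 15 (mod 23)
  r_1 = 153 (mod 529)
  r_2 = 2798 (mod 12167)
  r_3 = 124468 (mod 279841)
  r_4 = 124468 (mod 6436343)
Final: r_4 = 124468, and one checks f(r_4) ≡ 0 mod 23^5.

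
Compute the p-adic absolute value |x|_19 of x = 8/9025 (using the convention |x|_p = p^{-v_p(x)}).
|8/9025|_19 = 361

Step 1 — compute v_19(x) by factoring powers of 19 out of the numerator and denominator: v_19(8/9025) = -2. Step 2 — apply |x|_p = p^{-v_p(x)} = 19^{2} = 361.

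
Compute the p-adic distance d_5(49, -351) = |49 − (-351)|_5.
d_5(49, -351) = 1/25

Step 1 — x − y = 49 − (-351) = 400. Step 2 — v_5(400) = 2 (factor: 400 = (5^2 · 16); the sign does not affect v_p). Step 3 — |x − y|_5 = 5^{-2} = 1/25.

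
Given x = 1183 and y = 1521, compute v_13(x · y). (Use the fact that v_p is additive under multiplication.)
v_13(1799343) = 4

v_p(x) = 2 (factor: 1183 = 13^2 · 7); v_p(y) = 2 (factor: 1521 = 13^2 · 9). Additivity: v_p(xy) = v_p(x) + v_p(y) = 2 + 2 = 4. (Direct check: xy = 1799343 = 13^4 · (63).)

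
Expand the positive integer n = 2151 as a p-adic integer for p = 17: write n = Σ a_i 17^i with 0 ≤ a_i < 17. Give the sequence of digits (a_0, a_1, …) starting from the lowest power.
(a_0, a_1, …) = (9, 7, 7)

Repeated division by 17 gives the digits low-to-high: 2151 = 9 + 7·17^1 + 7·17^2. Digit sequence: (9, 7, 7).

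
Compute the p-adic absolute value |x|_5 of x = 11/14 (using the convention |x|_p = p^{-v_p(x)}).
|11/14|_5 = 1

Step 1 — compute v_5(x) by factoring powers of 5 out of the numerator and denominator: v_5(11/14) = 0. Step 2 — apply |x|_p = p^{-v_p(x)} = 5^{0} = 1.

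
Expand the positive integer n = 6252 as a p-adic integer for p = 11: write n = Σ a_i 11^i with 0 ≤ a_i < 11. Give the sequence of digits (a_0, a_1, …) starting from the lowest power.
(a_0, a_1, …) = (4, 7, 7, 4)

Repeated division by 11 gives the digits low-to-high: 6252 = 4 + 7·11^1 + 7·11^2 + 4·11^3. Digit sequence: (4, 7, 7, 4).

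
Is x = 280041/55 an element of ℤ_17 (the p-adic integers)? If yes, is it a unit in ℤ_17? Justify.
x ∈ ℤ_17 but not a unit; v_17(x) = 3 > 0

ℤ_17 = {x ∈ ℚ_17 : v_17(x) ≥ 0} and ℤ_17^× = {x ∈ ℤ_17 : v_17(x) = 0}. Here v_17(280041/55) = v_17(num) − v_17(den) = 3; compare against these criteria.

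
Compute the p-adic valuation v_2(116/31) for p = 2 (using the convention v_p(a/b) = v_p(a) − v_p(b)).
v_2(116/31) = 2

Factor powers of 2 from the numerator and denominator of the reduced fraction: 116 = 2^2 · 29 and 31 = 2^0 · 31. Apply v_p(a/b) = v_p(a) − v_p(b): v_2(116/31) = 2 − 0 = 2.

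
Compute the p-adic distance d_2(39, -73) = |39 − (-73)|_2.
d_2(39, -73) = 1/16

Step 1 — x − y = 39 − (-73) = 112. Step 2 — v_2(112) = 4 (factor: 112 = (2^4 · 7); the sign does not affect v_p). Step 3 — |x − y|_2 = 2^{-4} = 1/16.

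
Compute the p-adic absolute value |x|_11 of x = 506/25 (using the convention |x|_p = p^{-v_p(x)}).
|506/25|_11 = 1/11

Step 1 — compute v_11(x) by factoring powers of 11 out of the numerator and denominator: v_11(506/25) = 1. Step 2 — apply |x|_p = p^{-v_p(x)} = 11^{-1} = 1/11.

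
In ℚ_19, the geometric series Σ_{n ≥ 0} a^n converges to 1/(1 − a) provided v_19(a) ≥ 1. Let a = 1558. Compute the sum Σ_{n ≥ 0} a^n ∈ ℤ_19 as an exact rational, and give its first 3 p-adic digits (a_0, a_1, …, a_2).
Σ a^n = 1/(1 − a) = -1/1557;  first 3 digits = (1, 6, 2)

v_19(a) = 1 ≥ 1, so the series converges in ℤ_19 to 1/(1 − a) = 1/(1 − 1558) = -1/1557. Expand this rational in ℤ_19: compute digits iteratively via d_i = x_i mod 19, x_{i+1} = (x_i − d_i)/19. The first 3 digits are (1, 6, 2).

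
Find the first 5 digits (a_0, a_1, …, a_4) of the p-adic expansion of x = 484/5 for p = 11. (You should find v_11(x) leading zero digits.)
(a_0, …, a_4) = (0, 0, 3, 2, 2)

v_11(484/5) = 2, so a_0 = ... = a_1 = 0. Factor out: x = 11^2 · u with u = 4/5 a unit in ℤ_11. Expand u iteratively via a_{v+i} = u_i mod 11, u_{i+1} = (u_i − a_{v+i})/11:
  u_0 = 4/5;  a_2 = 3;  u_1 = (u_0 − 3)/11 = -1/5
  u_1 = -1/5;  a_3 = 2;  u_2 = (u_1 − 2)/11 = -1/5
  u_2 = -1/5;  a_4 = 2;  u_3 = (u_2 − 2)/11 = -1/5
Digits: (0, 0, 3, 2, 2).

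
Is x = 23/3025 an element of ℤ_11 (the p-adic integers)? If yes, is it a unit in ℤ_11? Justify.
x ∉ ℤ_11 (v_11(x) = -2 < 0)

ℤ_11 = {x ∈ ℚ_11 : v_11(x) ≥ 0} and ℤ_11^× = {x ∈ ℤ_11 : v_11(x) = 0}. Here v_11(23/3025) = v_11(num) − v_11(den) = -2; compare against these criteria.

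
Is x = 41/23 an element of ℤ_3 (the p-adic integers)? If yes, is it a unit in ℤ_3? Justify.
x ∈ ℤ_3^× (unit); v_3(x) = 0

ℤ_3 = {x ∈ ℚ_3 : v_3(x) ≥ 0} and ℤ_3^× = {x ∈ ℤ_3 : v_3(x) = 0}. Here v_3(41/23) = v_3(num) − v_3(den) = 0; compare against these criteria.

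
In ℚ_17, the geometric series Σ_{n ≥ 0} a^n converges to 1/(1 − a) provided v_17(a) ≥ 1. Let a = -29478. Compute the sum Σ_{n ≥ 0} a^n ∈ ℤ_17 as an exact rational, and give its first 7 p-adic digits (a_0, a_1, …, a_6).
Σ a^n = 1/(1 − a) = 1/29479;  first 7 digits = (1, 0, 0, 11, 16, 16, 1)

v_17(a) = 3 ≥ 1, so the series converges in ℤ_17 to 1/(1 − a) = 1/(1 − (-29478)) = 1/29479. Expand this rational in ℤ_17: compute digits iteratively via d_i = x_i mod 17, x_{i+1} = (x_i − d_i)/17. The first 7 digits are (1, 0, 0, 11, 16, 16, 1).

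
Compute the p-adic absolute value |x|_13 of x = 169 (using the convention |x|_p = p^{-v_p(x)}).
|169|_13 = 1/169

Step 1 — compute v_13(x) by factoring powers of 13 out of the numerator and denominator: v_13(169) = 2. Step 2 — apply |x|_p = p^{-v_p(x)} = 13^{-2} = 1/169.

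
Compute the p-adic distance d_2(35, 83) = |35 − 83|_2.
d_2(35, 83) = 1/16

Step 1 — x − y = 35 − 83 = -48. Step 2 — v_2(-48) = 4 (factor: -48 = −(2^4 · 3); the sign does not affect v_p). Step 3 — |x − y|_2 = 2^{-4} = 1/16.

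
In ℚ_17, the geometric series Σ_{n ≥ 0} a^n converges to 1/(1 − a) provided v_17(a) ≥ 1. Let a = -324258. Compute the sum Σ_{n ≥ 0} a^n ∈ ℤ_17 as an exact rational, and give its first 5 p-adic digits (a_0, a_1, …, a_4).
Σ a^n = 1/(1 − a) = 1/324259;  first 5 digits = (1, 0, 0, 2, 13)

v_17(a) = 3 ≥ 1, so the series converges in ℤ_17 to 1/(1 − a) = 1/(1 − (-324258)) = 1/324259. Expand this rational in ℤ_17: compute digits iteratively via d_i = x_i mod 17, x_{i+1} = (x_i − d_i)/17. The first 5 digits are (1, 0, 0, 2, 13).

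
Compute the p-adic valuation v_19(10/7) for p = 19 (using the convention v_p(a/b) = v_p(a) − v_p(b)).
v_19(10/7) = 0

Factor powers of 19 from the numerator and denominator of the reduced fraction: 10 = 19^0 · 10 and 7 = 19^0 · 7. Apply v_p(a/b) = v_p(a) − v_p(b): v_19(10/7) = 0 − 0 = 0.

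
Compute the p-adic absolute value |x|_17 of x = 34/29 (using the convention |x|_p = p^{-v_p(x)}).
|34/29|_17 = 1/17

Step 1 — compute v_17(x) by factoring powers of 17 out of the numerator and denominator: v_17(34/29) = 1. Step 2 — apply |x|_p = p^{-v_p(x)} = 17^{-1} = 1/17.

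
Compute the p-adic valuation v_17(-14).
v_17(-14) = 0

v_17(n) is the largest exponent k such that 17^k divides n. Factor out: -14 = -17^0 · 14. (Sign doesn't affect v_p.) So v_17(-14) = 0.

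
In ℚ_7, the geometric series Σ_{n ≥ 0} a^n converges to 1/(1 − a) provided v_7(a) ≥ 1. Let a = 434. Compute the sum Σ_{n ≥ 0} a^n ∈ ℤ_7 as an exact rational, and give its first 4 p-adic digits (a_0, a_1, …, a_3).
Σ a^n = 1/(1 − a) = -1/433;  first 4 digits = (1, 6, 2, 3)

v_7(a) = 1 ≥ 1, so the series converges in ℤ_7 to 1/(1 − a) = 1/(1 − 434) = -1/433. Expand this rational in ℤ_7: compute digits iteratively via d_i = x_i mod 7, x_{i+1} = (x_i − d_i)/7. The first 4 digits are (1, 6, 2, 3).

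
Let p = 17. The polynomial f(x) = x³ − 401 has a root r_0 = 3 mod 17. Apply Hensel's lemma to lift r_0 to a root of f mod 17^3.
r_2 = 1312 (mod 4913)

Hensel: r_{i+1} = r_i − f(r_i)/f′(r_i) mod 17^{i+2}, where f′(x) = 3x². Iterate:
  r_0 = 3 (mod 17)
  r_1 = 156 (mod 289)
  r_2 = 1312 (mod 4913)
Final: r = 1312 with f(r) ≡ 0 mod 17^3.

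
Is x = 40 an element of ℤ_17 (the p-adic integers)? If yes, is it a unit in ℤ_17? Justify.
x ∈ ℤ_17^× (unit); v_17(x) = 0

ℤ_17 = {x ∈ ℚ_17 : v_17(x) ≥ 0} and ℤ_17^× = {x ∈ ℤ_17 : v_17(x) = 0}. Here v_17(40) = v_17(num) − v_17(den) = 0; compare against these criteria.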